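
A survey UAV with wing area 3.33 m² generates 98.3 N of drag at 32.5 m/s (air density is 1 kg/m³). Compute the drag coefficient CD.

From D = ½ρv²S·CD, rearranging gives CD = 2D/(ρv²S).
CD = 2 × 98.3 / (1 × 32.5² × 3.33) = 0.0559

CD = 0.0559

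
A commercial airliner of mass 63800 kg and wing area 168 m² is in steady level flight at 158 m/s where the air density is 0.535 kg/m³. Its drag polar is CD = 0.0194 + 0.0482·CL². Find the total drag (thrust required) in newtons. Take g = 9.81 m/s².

Weight W = mg = 63800 × 9.81 = 6.2588×10^5 N; in level flight L = W.
q = ½ρv² = ½ × 0.535 × 158² = 6678 Pa.
Required CL = L/(qS) = 6.2588×10^5/(6678·168) = 0.5579.
CD = 0.0194 + 0.0482 × 0.5579² = 0.0344.
D = q·S·CD = 6678 × 168 × 0.0344 = 38590 N

D = 38600 N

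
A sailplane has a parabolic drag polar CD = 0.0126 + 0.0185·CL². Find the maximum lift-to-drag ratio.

For CD = CD0 + K·CL², (L/D)max occurs at CL* = √(CD0/K) and equals 1/(2√(K·CD0)).
(L/D)max = 1/(2√(0.0185 × 0.0126)) = 1/(2 × 0.01527) = 32.7

(L/D)max = 32.7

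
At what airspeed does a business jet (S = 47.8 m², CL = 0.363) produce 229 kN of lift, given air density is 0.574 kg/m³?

L = ½ρv²S·CL ⇒ v = √(2L/(ρ·S·CL))
v = √(2 × 2.29×10^5 / (0.574 × 47.8 × 0.363)) = √45990 = 214 m/s

v = 214 m/s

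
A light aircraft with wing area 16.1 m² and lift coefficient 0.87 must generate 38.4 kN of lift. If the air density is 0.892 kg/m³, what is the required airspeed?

L = ½ρv²S·CL ⇒ v = √(2L/(ρ·S·CL))
v = √(2 × 38400 / (0.892 × 16.1 × 0.87)) = √6147 = 78.4 m/s

v = 78.4 m/s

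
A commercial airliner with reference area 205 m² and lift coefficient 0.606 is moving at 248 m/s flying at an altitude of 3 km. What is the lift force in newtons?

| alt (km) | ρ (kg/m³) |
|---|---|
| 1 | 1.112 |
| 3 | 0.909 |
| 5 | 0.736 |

At 3 km, from the table: ρ = 0.909 kg/m³.
L = ½ρv²S·CL = ½ × 0.909 × 248² × 205 × 0.606 = 3.47×10^6 N ≈ 3470 kN

L = 3.47×10^6 N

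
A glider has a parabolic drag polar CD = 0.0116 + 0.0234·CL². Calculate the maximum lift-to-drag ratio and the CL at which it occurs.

For CD = CD0 + K·CL², (L/D)max occurs at CL* = √(CD0/K) and equals 1/(2√(K·CD0)).
(L/D)max = 1/(2√(0.0234 × 0.0116)) = 1/(2 × 0.01648) = 30.3
CL* = √(0.0116/0.0234) = 0.704

(L/D)max = 30.3, at CL = 0.704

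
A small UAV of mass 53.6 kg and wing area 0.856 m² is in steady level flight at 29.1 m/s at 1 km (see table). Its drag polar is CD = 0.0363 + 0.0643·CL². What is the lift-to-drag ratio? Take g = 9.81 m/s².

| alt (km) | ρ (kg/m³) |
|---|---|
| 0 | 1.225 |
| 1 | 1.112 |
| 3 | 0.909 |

At 1 km, from the table: ρ = 1.112 kg/m³.
Level flight ⇒ L = W = m·g = 53.6 × 9.81 = 525.82 N.
q = ½ρv² = ½ × 1.112 × 29.1² = 470.8 Pa.
CL = 2W/(ρv²S) = 2×525.82/(1.112×29.1²×0.856) = 1.305.
CD = 0.0363 + 0.0643 × 1.305² = 0.1457.
L/D = CL/CD = 1.305 / 0.1457 = 8.95

L/D = 8.95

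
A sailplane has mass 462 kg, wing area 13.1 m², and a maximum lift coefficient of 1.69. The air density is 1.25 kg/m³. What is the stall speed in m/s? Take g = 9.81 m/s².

Weight W = mg = 462 × 9.81 = 4532 N.
V_stall = √(2W/(ρ·S·CL,max)) = √(2 × 4532 / (1.25 × 13.1 × 1.69))
V_stall = √327.5 = 18.1 m/s

V_stall = 18.1 m/s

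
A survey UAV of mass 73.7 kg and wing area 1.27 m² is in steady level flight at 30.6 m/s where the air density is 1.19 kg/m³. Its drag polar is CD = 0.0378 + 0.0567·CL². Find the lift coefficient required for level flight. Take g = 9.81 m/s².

CL = 1.02

Weight W = mg = 73.7 × 9.81 = 723 N; in level flight L = W.
q = ½ρv² = ½ × 1.19 × 30.6² = 557.1 Pa.
CL = 2W/(ρv²S) = 2×723/(1.19×30.6²×1.27) = 1.022.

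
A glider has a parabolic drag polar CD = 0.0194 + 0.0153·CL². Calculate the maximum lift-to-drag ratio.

(L/D)max = 29

For CD = CD0 + K·CL², (L/D)max occurs at CL* = √(CD0/K) and equals 1/(2√(K·CD0)).
(L/D)max = 1/(2√(0.0153 × 0.0194)) = 1/(2 × 0.01723) = 29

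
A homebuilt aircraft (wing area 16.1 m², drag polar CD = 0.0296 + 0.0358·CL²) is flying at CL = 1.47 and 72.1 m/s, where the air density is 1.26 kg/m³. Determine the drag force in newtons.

D = 5640 N

CD = 0.0296 + 0.0358 × 1.47² = 0.107
D = ½ρv²S·CD = ½ × 1.26 × 72.1² × 16.1 × 0.107 = 5640 N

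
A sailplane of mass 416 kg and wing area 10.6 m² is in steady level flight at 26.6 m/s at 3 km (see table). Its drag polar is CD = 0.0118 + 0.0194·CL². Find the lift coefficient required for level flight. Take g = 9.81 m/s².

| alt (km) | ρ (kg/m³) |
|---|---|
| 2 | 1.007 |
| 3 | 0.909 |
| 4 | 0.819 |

CL = 1.2

At 3 km, from the table: ρ = 0.909 kg/m³.
Level flight ⇒ L = W = m·g = 416 × 9.81 = 4081 N.
Dynamic pressure q = 0.5 × 0.909 × 26.6² = 321.6 Pa.
CL = W/(q·S) = 4081 / (321.6 × 10.6) = 1.197.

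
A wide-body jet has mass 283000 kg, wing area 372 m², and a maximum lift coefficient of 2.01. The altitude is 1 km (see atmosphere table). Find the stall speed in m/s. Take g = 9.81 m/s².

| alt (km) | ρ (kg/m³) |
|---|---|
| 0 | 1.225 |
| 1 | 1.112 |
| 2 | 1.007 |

V_stall = 81.7 m/s

At 1 km, from the table: ρ = 1.112 kg/m³.
Weight W = mg = 283000 × 9.81 = 2.776×10^6 N.
V_stall = √(2W/(ρ·S·CL,max)) = √(2 × 2.776×10^6 / (1.112 × 372 × 2.01))
V_stall = √6678 = 81.7 m/s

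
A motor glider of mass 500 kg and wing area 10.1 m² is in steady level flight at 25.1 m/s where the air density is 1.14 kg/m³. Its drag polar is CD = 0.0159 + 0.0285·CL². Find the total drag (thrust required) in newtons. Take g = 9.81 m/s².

Weight W = mg = 500 × 9.81 = 4905 N; in level flight L = W.
q = ½ρv² = ½ × 1.14 × 25.1² = 359.1 Pa.
CL = W/(q·S) = 4905 / (359.1 × 10.1) = 1.352.
CD = 0.0159 + 0.0285 × 1.352² = 0.06802.
D = q·S·CD = 359.1 × 10.1 × 0.06802 = 246.7 N

D = 247 N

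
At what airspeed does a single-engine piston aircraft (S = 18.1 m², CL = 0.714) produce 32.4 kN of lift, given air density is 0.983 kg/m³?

v = 71.4 m/s

L = ½ρv²S·CL ⇒ v = √(2L/(ρ·S·CL))
v = √(2 × 32400 / (0.983 × 18.1 × 0.714)) = √5101 = 71.4 m/s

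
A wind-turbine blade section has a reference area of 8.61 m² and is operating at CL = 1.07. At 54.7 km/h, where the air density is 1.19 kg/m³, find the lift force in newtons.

L = 1270 N

Convert speed: v = 54.7 km/h ÷ 3.6 = 15.19 m/s.
Dynamic pressure q = ½ρv² = ½ × 1.19 × 15.19² = 137.4 Pa.
L = q·S·CL = 137.4 × 8.61 × 1.07 = 1270 N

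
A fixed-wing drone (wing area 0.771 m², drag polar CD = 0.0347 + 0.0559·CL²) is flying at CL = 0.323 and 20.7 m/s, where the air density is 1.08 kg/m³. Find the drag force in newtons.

D = 7.23 N

CD = 0.0347 + 0.0559 × 0.323² = 0.04053
D = ½ρv²S·CD = ½ × 1.08 × 20.7² × 0.771 × 0.04053 = 7.23 N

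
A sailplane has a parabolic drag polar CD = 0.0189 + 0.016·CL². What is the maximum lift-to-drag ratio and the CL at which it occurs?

For CD = CD0 + K·CL², (L/D)max occurs at CL* = √(CD0/K) and equals 1/(2√(K·CD0)).
(L/D)max = 1/(2√(0.016 × 0.0189)) = 1/(2 × 0.01739) = 28.8
CL* = √(0.0189/0.016) = 1.09

(L/D)max = 28.8, at CL = 1.09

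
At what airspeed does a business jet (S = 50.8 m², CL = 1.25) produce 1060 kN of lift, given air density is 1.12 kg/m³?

L = ½ρv²S·CL ⇒ v = √(2L/(ρ·S·CL))
v = √(2 × 1.06×10^6 / (1.12 × 50.8 × 1.25)) = √29810 = 173 m/s

v = 173 m/s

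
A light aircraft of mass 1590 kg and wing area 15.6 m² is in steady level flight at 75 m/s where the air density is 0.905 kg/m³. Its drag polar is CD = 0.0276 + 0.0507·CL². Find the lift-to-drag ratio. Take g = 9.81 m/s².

L/D = 11.1

Weight W = mg = 1590 × 9.81 = 15598 N; in level flight L = W.
Dynamic pressure q = 0.5 × 0.905 × 75² = 2545 Pa.
CL = W/(q·S) = 15598 / (2545 × 15.6) = 0.3928.
CD = 0.0276 + 0.0507 × 0.3928² = 0.03542.
L/D = CL/CD = 0.3928 / 0.03542 = 11.1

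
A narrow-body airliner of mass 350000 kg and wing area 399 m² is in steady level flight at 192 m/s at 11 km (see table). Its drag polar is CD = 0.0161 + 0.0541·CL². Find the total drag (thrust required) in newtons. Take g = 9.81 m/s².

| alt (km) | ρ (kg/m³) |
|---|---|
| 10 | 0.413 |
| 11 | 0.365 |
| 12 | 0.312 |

D = 2.81×10^5 N

At 11 km, from the table: ρ = 0.365 kg/m³.
Weight W = mg = 350000 × 9.81 = 3.4335×10^6 N; in level flight L = W.
Dynamic pressure q = 0.5 × 0.365 × 192² = 6728 Pa.
CL = 2W/(ρv²S) = 2×3.4335×10^6/(0.365×192²×399) = 1.279.
CD = 0.0161 + 0.0541 × 1.279² = 0.1046.
D = q·S·CD = 6728 × 399 × 0.1046 = 2.808×10^5 N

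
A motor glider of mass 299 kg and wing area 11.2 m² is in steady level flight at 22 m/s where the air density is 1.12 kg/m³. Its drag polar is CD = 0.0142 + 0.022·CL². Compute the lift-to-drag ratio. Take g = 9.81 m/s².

Weight W = mg = 299 × 9.81 = 2933.2 N; in level flight L = W.
q = ½ρv² = ½ × 1.12 × 22² = 271 Pa.
Required CL = L/(qS) = 2933.2/(271·11.2) = 0.9662.
CD = 0.0142 + 0.022 × 0.9662² = 0.03474.
L/D = CL/CD = 0.9662 / 0.03474 = 27.8

L/D = 27.8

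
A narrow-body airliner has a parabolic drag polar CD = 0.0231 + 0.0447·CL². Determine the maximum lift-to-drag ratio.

For CD = CD0 + K·CL², (L/D)max occurs at CL* = √(CD0/K) and equals 1/(2√(K·CD0)).
(L/D)max = 1/(2√(0.0447 × 0.0231)) = 1/(2 × 0.03213) = 15.6

(L/D)max = 15.6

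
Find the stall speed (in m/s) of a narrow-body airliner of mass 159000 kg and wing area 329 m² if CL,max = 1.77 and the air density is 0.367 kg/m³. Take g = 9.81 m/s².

Stall occurs when L = W at CL,max. W = mg = 159000 × 9.81 = 1.56×10^6 N.
V_stall = √(2W/(ρ·S·CL,max)) = √(2 × 1.56×10^6 / (0.367 × 329 × 1.77))
V_stall = √14600 = 121 m/s

V_stall = 121 m/s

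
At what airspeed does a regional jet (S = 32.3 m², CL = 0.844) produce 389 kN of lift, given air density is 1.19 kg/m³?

L = ½ρv²S·CL ⇒ v = √(2L/(ρ·S·CL))
v = √(2 × 3.89×10^5 / (1.19 × 32.3 × 0.844)) = √23980 = 155 m/s

v = 155 m/s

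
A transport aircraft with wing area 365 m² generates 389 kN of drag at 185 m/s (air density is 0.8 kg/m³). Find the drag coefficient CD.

CD = 0.0778

From D = ½ρv²S·CD, rearranging gives CD = 2D/(ρv²S).
CD = 2 × 3.89×10^5 / (0.8 × 185² × 365) = 0.0778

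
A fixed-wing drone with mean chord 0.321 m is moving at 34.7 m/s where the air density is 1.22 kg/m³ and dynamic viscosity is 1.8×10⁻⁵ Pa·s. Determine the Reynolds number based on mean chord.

Re = 7.55×10^5

Re = ρ·v·c/μ = 1.22 × 34.7 × 0.321 / (1.8×10⁻⁵) = 7.55×10^5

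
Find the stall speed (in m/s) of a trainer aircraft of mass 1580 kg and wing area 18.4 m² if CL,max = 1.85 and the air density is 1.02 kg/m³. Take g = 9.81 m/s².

Stall occurs when L = W at CL,max. W = mg = 1580 × 9.81 = 15500 N.
V_stall = √(2W/(ρ·S·CL,max)) = √(2 × 15500 / (1.02 × 18.4 × 1.85))
V_stall = √892.8 = 29.9 m/s

V_stall = 29.9 m/s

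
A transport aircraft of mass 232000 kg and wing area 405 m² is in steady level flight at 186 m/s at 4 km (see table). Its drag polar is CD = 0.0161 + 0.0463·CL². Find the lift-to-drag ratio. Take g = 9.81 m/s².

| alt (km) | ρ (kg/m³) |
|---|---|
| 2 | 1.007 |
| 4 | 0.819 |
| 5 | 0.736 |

At 4 km, from the table: ρ = 0.819 kg/m³.
Level flight ⇒ L = W = m·g = 232000 × 9.81 = 2.2759×10^6 N.
Dynamic pressure q = 0.5 × 0.819 × 186² = 14170 Pa.
CL = W/(q·S) = 2.2759×10^6 / (14170 × 405) = 0.3967.
CD = 0.0161 + 0.0463 × 0.3967² = 0.02338.
L/D = CL/CD = 0.3967 / 0.02338 = 17

L/D = 17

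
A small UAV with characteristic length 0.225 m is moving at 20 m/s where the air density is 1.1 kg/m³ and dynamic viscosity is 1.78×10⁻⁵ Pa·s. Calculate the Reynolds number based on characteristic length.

Re = 2.78×10^5

Re = ρ·v·c/μ = 1.1 × 20 × 0.225 / (1.78×10⁻⁵) = 2.78×10^5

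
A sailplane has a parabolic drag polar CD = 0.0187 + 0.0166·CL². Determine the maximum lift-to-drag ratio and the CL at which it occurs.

(L/D)max = 28.4, at CL = 1.06

For CD = CD0 + K·CL², (L/D)max occurs at CL* = √(CD0/K) and equals 1/(2√(K·CD0)).
(L/D)max = 1/(2√(0.0166 × 0.0187)) = 1/(2 × 0.01762) = 28.4
CL* = √(0.0187/0.0166) = 1.06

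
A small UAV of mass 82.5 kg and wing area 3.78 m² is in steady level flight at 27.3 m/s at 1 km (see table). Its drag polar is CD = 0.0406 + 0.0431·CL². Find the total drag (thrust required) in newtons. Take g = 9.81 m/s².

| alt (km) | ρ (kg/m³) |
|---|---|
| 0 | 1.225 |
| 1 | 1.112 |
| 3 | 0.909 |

At 1 km, from the table: ρ = 1.112 kg/m³.
Weight W = mg = 82.5 × 9.81 = 809.33 N; in level flight L = W.
q = ½ρv² = ½ × 1.112 × 27.3² = 414.4 Pa.
Required CL = L/(qS) = 809.33/(414.4·3.78) = 0.5167.
CD = 0.0406 + 0.0431 × 0.5167² = 0.05211.
D = q·S·CD = 414.4 × 3.78 × 0.05211 = 81.62 N

D = 81.6 N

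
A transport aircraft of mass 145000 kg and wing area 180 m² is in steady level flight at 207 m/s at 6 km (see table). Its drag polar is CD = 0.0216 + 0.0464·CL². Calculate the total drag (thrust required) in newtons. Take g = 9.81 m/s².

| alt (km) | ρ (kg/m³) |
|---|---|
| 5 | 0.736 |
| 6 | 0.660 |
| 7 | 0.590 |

D = 91900 N

At 6 km, from the table: ρ = 0.660 kg/m³.
In steady level flight, lift balances weight: W = mg = 145000 × 9.81 = 1.4224×10^6 N.
Dynamic pressure q = 0.5 × 0.66 × 207² = 14140 Pa.
Required CL = L/(qS) = 1.4224×10^6/(14140·180) = 0.5589.
CD = 0.0216 + 0.0464 × 0.5589² = 0.03609.
D = q·S·CD = 14140 × 180 × 0.03609 = 91860 N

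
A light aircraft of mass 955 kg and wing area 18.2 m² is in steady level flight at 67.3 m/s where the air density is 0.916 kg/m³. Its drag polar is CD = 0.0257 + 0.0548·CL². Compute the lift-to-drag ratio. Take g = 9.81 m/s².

Level flight ⇒ L = W = m·g = 955 × 9.81 = 9368.6 N.
q = ½ρv² = ½ × 0.916 × 67.3² = 2074 Pa.
Required CL = L/(qS) = 9368.6/(2074·18.2) = 0.2481.
CD = 0.0257 + 0.0548 × 0.2481² = 0.02907.
L/D = CL/CD = 0.2481 / 0.02907 = 8.53

L/D = 8.53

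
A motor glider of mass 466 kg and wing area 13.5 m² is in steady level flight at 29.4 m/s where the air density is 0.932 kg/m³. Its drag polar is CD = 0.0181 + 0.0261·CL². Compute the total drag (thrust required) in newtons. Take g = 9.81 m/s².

In steady level flight, lift balances weight: W = mg = 466 × 9.81 = 4571.5 N.
q = ½ρv² = ½ × 0.932 × 29.4² = 402.8 Pa.
CL = 2W/(ρv²S) = 2×4571.5/(0.932×29.4²×13.5) = 0.8407.
CD = 0.0181 + 0.0261 × 0.8407² = 0.03655.
D = q·S·CD = 402.8 × 13.5 × 0.03655 = 198.7 N

D = 199 N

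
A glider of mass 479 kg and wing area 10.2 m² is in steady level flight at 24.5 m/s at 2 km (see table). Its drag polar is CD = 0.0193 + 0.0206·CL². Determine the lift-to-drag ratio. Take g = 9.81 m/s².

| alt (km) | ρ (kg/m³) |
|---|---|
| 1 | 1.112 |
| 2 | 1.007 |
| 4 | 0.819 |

At 2 km, from the table: ρ = 1.007 kg/m³.
In steady level flight, lift balances weight: W = mg = 479 × 9.81 = 4699 N.
q = ½ρv² = ½ × 1.007 × 24.5² = 302.2 Pa.
Required CL = L/(qS) = 4699/(302.2·10.2) = 1.524.
CD = 0.0193 + 0.0206 × 1.524² = 0.06716.
L/D = CL/CD = 1.524 / 0.06716 = 22.7

L/D = 22.7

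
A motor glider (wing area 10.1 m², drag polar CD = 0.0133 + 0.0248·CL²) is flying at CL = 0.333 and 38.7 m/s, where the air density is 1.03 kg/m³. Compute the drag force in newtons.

D = 125 N

CD = 0.0133 + 0.0248 × 0.333² = 0.01605
D = ½ρv²S·CD = ½ × 1.03 × 38.7² × 10.1 × 0.01605 = 125 N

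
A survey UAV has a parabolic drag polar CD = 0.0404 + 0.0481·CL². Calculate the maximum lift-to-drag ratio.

(L/D)max = 11.3

For CD = CD0 + K·CL², (L/D)max occurs at CL* = √(CD0/K) and equals 1/(2√(K·CD0)).
(L/D)max = 1/(2√(0.0481 × 0.0404)) = 1/(2 × 0.04408) = 11.3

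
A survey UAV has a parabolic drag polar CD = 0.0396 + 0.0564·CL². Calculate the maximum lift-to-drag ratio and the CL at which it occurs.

(L/D)max = 10.6, at CL = 0.838

For CD = CD0 + K·CL², (L/D)max occurs at CL* = √(CD0/K) and equals 1/(2√(K·CD0)).
(L/D)max = 1/(2√(0.0564 × 0.0396)) = 1/(2 × 0.04726) = 10.6
CL* = √(0.0396/0.0564) = 0.838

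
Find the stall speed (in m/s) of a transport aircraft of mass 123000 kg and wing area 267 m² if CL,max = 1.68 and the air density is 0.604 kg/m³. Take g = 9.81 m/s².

V_stall = 94.4 m/s

Stall occurs when L = W at CL,max. W = mg = 123000 × 9.81 = 1.207×10^6 N.
From L = ½ρV²S·CL,max = W: V_stall = √(2W/(ρSCL,max)) = √(2·1.207×10^6/(0.604·267·1.68))
V_stall = √8907 = 94.4 m/s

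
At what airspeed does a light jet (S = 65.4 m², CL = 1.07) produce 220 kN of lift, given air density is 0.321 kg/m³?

v = 140 m/s

L = ½ρv²S·CL ⇒ v = √(2L/(ρ·S·CL))
v = √(2 × 2.2×10^5 / (0.321 × 65.4 × 1.07)) = √19590 = 140 m/s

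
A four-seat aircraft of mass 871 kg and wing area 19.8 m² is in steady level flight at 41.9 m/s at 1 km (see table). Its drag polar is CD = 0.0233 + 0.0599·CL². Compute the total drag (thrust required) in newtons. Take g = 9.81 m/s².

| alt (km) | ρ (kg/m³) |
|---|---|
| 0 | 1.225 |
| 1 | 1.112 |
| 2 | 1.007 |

At 1 km, from the table: ρ = 1.112 kg/m³.
Level flight ⇒ L = W = m·g = 871 × 9.81 = 8544.5 N.
q = ½ρv² = ½ × 1.112 × 41.9² = 976.1 Pa.
CL = 2W/(ρv²S) = 2×8544.5/(1.112×41.9²×19.8) = 0.4421.
CD = 0.0233 + 0.0599 × 0.4421² = 0.03501.
D = q·S·CD = 976.1 × 19.8 × 0.03501 = 676.6 N

D = 677 N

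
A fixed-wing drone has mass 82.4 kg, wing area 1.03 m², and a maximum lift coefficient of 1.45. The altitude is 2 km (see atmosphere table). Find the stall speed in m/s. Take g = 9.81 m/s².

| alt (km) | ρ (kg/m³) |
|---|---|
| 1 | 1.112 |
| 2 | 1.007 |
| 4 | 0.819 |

At 2 km, from the table: ρ = 1.007 kg/m³.
Stall occurs when L = W at CL,max. W = mg = 82.4 × 9.81 = 808.3 N.
V_stall = √(2W/(ρ·S·CL,max)) = √(2 × 808.3 / (1.007 × 1.03 × 1.45))
V_stall = √1075 = 32.8 m/s

V_stall = 32.8 m/s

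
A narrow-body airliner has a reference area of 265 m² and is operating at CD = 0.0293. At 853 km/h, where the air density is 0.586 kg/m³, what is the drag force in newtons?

D = 1.28×10^5 N

Convert speed: v = 853 km/h ÷ 3.6 = 236.9 m/s.
D = ½ρv²S·CD = ½ × 0.586 × 236.9² × 265 × 0.0293 = 1.28×10^5 N ≈ 128 kN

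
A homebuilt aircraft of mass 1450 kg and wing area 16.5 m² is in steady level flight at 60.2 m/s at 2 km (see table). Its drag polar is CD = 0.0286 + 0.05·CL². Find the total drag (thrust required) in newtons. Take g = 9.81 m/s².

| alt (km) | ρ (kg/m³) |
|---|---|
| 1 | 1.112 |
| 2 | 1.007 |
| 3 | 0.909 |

D = 1200 N

At 2 km, from the table: ρ = 1.007 kg/m³.
Level flight ⇒ L = W = m·g = 1450 × 9.81 = 14224 N.
Dynamic pressure q = 0.5 × 1.007 × 60.2² = 1825 Pa.
Required CL = L/(qS) = 14224/(1825·16.5) = 0.4725.
CD = 0.0286 + 0.05 × 0.4725² = 0.03976.
D = q·S·CD = 1825 × 16.5 × 0.03976 = 1197 N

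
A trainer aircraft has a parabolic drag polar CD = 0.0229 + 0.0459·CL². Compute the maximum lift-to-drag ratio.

For CD = CD0 + K·CL², (L/D)max occurs at CL* = √(CD0/K) and equals 1/(2√(K·CD0)).
(L/D)max = 1/(2√(0.0459 × 0.0229)) = 1/(2 × 0.03242) = 15.4

(L/D)max = 15.4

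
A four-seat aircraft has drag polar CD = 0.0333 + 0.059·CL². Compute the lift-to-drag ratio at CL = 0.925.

L/D = 11

CD = 0.0333 + 0.059 × 0.925² = 0.08378
L/D = CL/CD = 0.925 / 0.08378 = 11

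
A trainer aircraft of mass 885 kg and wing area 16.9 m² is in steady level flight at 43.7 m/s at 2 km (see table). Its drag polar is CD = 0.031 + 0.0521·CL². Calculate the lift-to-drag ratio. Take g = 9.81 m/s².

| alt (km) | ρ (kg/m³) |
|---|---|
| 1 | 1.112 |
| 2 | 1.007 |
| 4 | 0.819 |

At 2 km, from the table: ρ = 1.007 kg/m³.
Weight W = mg = 885 × 9.81 = 8681.9 N; in level flight L = W.
q = ½ρv² = ½ × 1.007 × 43.7² = 961.5 Pa.
Required CL = L/(qS) = 8681.9/(961.5·16.9) = 0.5343.
CD = 0.031 + 0.0521 × 0.5343² = 0.04587.
L/D = CL/CD = 0.5343 / 0.04587 = 11.6

L/D = 11.6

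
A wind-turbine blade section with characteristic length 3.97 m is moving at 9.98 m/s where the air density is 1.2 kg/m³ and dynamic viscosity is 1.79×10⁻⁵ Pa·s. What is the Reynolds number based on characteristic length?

Re = ρ·v·c/μ = 1.2 × 9.98 × 3.97 / (1.79×10⁻⁵) = 2.66×10^6

Re = 2.66×10^6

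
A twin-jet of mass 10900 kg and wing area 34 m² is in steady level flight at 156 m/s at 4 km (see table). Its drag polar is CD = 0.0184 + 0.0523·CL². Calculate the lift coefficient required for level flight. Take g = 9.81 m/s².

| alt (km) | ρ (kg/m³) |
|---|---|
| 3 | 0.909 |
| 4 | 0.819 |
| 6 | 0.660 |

CL = 0.316

At 4 km, from the table: ρ = 0.819 kg/m³.
Weight W = mg = 10900 × 9.81 = 1.0693×10^5 N; in level flight L = W.
q = ½ρv² = ½ × 0.819 × 156² = 9966 Pa.
CL = W/(q·S) = 1.0693×10^5 / (9966 × 34) = 0.3156.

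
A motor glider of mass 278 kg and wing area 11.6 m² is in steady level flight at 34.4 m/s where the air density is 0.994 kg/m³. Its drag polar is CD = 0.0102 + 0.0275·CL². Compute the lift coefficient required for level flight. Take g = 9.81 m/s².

Level flight ⇒ L = W = m·g = 278 × 9.81 = 2727.2 N.
q = ½ρv² = ½ × 0.994 × 34.4² = 588.1 Pa.
CL = W/(q·S) = 2727.2 / (588.1 × 11.6) = 0.3997.

CL = 0.4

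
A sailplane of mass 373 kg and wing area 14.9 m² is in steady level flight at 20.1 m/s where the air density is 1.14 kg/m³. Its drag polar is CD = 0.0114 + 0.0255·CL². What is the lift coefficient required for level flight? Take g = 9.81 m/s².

CL = 1.07

Weight W = mg = 373 × 9.81 = 3659.1 N; in level flight L = W.
Dynamic pressure q = 0.5 × 1.14 × 20.1² = 230.3 Pa.
CL = 2W/(ρv²S) = 2×3659.1/(1.14×20.1²×14.9) = 1.066.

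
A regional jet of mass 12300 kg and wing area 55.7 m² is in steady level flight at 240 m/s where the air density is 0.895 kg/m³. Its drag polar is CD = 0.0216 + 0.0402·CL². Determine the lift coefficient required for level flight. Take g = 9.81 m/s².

Level flight ⇒ L = W = m·g = 12300 × 9.81 = 1.2066×10^5 N.
Dynamic pressure q = 0.5 × 0.895 × 240² = 25780 Pa.
CL = W/(q·S) = 1.2066×10^5 / (25780 × 55.7) = 0.08404.

CL = 0.084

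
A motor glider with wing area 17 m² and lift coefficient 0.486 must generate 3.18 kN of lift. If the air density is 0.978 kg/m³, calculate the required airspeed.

L = ½ρv²S·CL ⇒ v = √(2L/(ρ·S·CL))
v = √(2 × 3180 / (0.978 × 17 × 0.486)) = √787.1 = 28.1 m/s

v = 28.1 m/s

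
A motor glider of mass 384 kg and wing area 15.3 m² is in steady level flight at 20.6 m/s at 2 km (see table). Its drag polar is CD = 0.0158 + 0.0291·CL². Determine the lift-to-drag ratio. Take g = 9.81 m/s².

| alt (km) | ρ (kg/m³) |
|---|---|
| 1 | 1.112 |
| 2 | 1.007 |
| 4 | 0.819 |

L/D = 21.2

At 2 km, from the table: ρ = 1.007 kg/m³.
In steady level flight, lift balances weight: W = mg = 384 × 9.81 = 3767 N.
q = ½ρv² = ½ × 1.007 × 20.6² = 213.7 Pa.
CL = W/(q·S) = 3767 / (213.7 × 15.3) = 1.152.
CD = 0.0158 + 0.0291 × 1.152² = 0.05444.
L/D = CL/CD = 1.152 / 0.05444 = 21.2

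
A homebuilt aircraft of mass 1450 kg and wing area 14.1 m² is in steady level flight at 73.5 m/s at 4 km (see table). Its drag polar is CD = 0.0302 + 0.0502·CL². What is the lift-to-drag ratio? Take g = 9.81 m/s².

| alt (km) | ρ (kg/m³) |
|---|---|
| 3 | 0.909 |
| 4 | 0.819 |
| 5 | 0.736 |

At 4 km, from the table: ρ = 0.819 kg/m³.
Weight W = mg = 1450 × 9.81 = 14224 N; in level flight L = W.
q = ½ρv² = ½ × 0.819 × 73.5² = 2212 Pa.
CL = 2W/(ρv²S) = 2×14224/(0.819×73.5²×14.1) = 0.456.
CD = 0.0302 + 0.0502 × 0.456² = 0.04064.
L/D = CL/CD = 0.456 / 0.04064 = 11.2

L/D = 11.2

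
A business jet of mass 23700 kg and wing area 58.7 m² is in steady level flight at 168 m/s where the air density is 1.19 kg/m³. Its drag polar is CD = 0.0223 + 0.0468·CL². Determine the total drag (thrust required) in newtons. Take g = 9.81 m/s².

D = 24500 N

Weight W = mg = 23700 × 9.81 = 2.325×10^5 N; in level flight L = W.
q = ½ρv² = ½ × 1.19 × 168² = 16790 Pa.
CL = 2W/(ρv²S) = 2×2.325×10^5/(1.19×168²×58.7) = 0.2359.
CD = 0.0223 + 0.0468 × 0.2359² = 0.0249.
D = q·S·CD = 16790 × 58.7 × 0.0249 = 24550 N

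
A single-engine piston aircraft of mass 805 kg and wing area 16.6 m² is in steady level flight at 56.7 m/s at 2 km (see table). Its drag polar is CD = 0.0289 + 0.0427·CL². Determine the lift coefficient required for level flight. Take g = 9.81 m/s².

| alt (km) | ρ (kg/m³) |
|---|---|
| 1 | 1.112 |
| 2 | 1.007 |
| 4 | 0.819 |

At 2 km, from the table: ρ = 1.007 kg/m³.
Weight W = mg = 805 × 9.81 = 7897.1 N; in level flight L = W.
Dynamic pressure q = 0.5 × 1.007 × 56.7² = 1619 Pa.
CL = W/(q·S) = 7897.1 / (1619 × 16.6) = 0.2939.

CL = 0.294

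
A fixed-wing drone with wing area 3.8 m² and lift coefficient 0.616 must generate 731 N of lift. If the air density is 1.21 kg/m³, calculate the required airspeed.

L = ½ρv²S·CL ⇒ v = √(2L/(ρ·S·CL))
v = √(2 × 731 / (1.21 × 3.8 × 0.616)) = √516.2 = 22.7 m/s

v = 22.7 m/s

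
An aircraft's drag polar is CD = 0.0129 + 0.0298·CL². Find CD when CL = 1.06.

CD = 0.0129 + 0.0298 × 1.06² = 0.0129 + 0.03348 = 0.0464

CD = 0.0464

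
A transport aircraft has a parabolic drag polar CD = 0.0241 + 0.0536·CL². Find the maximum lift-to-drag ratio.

For CD = CD0 + K·CL², (L/D)max occurs at CL* = √(CD0/K) and equals 1/(2√(K·CD0)).
(L/D)max = 1/(2√(0.0536 × 0.0241)) = 1/(2 × 0.03594) = 13.9

(L/D)max = 13.9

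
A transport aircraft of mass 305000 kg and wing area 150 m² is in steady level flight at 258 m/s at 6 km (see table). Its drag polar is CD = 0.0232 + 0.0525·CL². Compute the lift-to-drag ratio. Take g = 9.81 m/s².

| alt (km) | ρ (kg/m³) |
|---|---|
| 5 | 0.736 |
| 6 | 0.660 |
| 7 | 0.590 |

At 6 km, from the table: ρ = 0.660 kg/m³.
In steady level flight, lift balances weight: W = mg = 305000 × 9.81 = 2.992×10^6 N.
Dynamic pressure q = 0.5 × 0.66 × 258² = 21970 Pa.
CL = 2W/(ρv²S) = 2×2.992×10^6/(0.66×258²×150) = 0.9081.
CD = 0.0232 + 0.0525 × 0.9081² = 0.06649.
L/D = CL/CD = 0.9081 / 0.06649 = 13.7

L/D = 13.7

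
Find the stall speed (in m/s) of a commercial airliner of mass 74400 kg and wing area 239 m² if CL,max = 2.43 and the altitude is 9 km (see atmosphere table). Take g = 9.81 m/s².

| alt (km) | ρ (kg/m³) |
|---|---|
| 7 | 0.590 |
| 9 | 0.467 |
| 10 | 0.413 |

At 9 km, from the table: ρ = 0.467 kg/m³.
Stall occurs when L = W at CL,max. W = mg = 74400 × 9.81 = 7.299×10^5 N.
From L = ½ρV²S·CL,max = W: V_stall = √(2W/(ρSCL,max)) = √(2·7.299×10^5/(0.467·239·2.43))
V_stall = √5382 = 73.4 m/s

V_stall = 73.4 m/s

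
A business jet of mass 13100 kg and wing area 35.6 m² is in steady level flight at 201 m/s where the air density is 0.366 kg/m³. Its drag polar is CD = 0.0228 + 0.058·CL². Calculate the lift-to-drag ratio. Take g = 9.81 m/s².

L/D = 13.3

In steady level flight, lift balances weight: W = mg = 13100 × 9.81 = 1.2851×10^5 N.
Dynamic pressure q = 0.5 × 0.366 × 201² = 7393 Pa.
Required CL = L/(qS) = 1.2851×10^5/(7393·35.6) = 0.4883.
CD = 0.0228 + 0.058 × 0.4883² = 0.03663.
L/D = CL/CD = 0.4883 / 0.03663 = 13.3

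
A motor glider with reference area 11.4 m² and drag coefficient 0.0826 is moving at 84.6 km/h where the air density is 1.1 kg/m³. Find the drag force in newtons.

D = 286 N

Convert speed: v = 84.6 km/h ÷ 3.6 = 23.5 m/s.
Dynamic pressure q = ½ρv² = ½ × 1.1 × 23.5² = 303.7 Pa.
D = q·S·CD = 303.7 × 11.4 × 0.0826 = 286 N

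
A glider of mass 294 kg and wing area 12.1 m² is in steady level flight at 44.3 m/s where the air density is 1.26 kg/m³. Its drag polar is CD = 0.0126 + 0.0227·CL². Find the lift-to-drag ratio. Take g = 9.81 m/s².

In steady level flight, lift balances weight: W = mg = 294 × 9.81 = 2884.1 N.
q = ½ρv² = ½ × 1.26 × 44.3² = 1236 Pa.
Required CL = L/(qS) = 2884.1/(1236·12.1) = 0.1928.
CD = 0.0126 + 0.0227 × 0.1928² = 0.01344.
L/D = CL/CD = 0.1928 / 0.01344 = 14.3

L/D = 14.3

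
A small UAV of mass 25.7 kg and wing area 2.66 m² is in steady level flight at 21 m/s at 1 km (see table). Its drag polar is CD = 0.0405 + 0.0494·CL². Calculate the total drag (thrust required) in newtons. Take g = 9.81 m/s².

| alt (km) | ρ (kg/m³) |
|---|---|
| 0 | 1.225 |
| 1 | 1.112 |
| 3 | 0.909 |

D = 31.2 N

At 1 km, from the table: ρ = 1.112 kg/m³.
In steady level flight, lift balances weight: W = mg = 25.7 × 9.81 = 252.12 N.
Dynamic pressure q = 0.5 × 1.112 × 21² = 245.2 Pa.
Required CL = L/(qS) = 252.12/(245.2·2.66) = 0.3866.
CD = 0.0405 + 0.0494 × 0.3866² = 0.04788.
D = q·S·CD = 245.2 × 2.66 × 0.04788 = 31.23 N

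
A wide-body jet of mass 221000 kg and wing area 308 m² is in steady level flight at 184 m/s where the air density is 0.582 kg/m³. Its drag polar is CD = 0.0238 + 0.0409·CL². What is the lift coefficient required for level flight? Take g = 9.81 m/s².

Level flight ⇒ L = W = m·g = 221000 × 9.81 = 2.168×10^6 N.
Dynamic pressure q = 0.5 × 0.582 × 184² = 9852 Pa.
CL = W/(q·S) = 2.168×10^6 / (9852 × 308) = 0.7145.

CL = 0.714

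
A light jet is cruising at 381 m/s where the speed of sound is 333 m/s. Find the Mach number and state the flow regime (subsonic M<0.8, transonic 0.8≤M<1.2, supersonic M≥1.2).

M = v/a = 381 / 333 = 1.14
M = 1.14 → transonic.

M = 1.14 (transonic)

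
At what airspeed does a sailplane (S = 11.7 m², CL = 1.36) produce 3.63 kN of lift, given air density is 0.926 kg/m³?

v = 22.2 m/s

L = ½ρv²S·CL ⇒ v = √(2L/(ρ·S·CL))
v = √(2 × 3630 / (0.926 × 11.7 × 1.36)) = √492.7 = 22.2 m/s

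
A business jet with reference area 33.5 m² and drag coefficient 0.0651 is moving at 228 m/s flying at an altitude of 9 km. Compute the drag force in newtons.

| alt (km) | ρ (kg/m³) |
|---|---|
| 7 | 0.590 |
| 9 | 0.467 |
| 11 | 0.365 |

D = 26500 N

At 9 km, from the table: ρ = 0.467 kg/m³.
D = ½ρv²S·CD = ½ × 0.467 × 228² × 33.5 × 0.0651 = 26500 N ≈ 26.5 kN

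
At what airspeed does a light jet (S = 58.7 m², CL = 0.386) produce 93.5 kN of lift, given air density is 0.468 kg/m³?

v = 133 m/s

L = ½ρv²S·CL ⇒ v = √(2L/(ρ·S·CL))
v = √(2 × 93500 / (0.468 × 58.7 × 0.386)) = √17630 = 133 m/s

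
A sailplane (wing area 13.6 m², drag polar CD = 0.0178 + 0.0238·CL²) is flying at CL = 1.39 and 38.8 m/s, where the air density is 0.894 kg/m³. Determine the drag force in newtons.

CD = 0.0178 + 0.0238 × 1.39² = 0.06378
D = ½ρv²S·CD = ½ × 0.894 × 38.8² × 13.6 × 0.06378 = 584 N

D = 584 N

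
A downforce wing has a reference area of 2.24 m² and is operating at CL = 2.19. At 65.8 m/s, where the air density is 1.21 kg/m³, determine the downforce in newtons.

Dynamic pressure q = ½ρv² = ½ × 1.21 × 65.8² = 2619 Pa.
L = q·S·CL = 2619 × 2.24 × 2.19 = 12800 N ≈ 12.8 kN

L = 12800 N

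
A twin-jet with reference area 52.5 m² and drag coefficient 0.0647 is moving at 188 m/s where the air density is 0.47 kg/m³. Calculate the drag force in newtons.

D = ½ρv²S·CD = ½ × 0.47 × 188² × 52.5 × 0.0647 = 28200 N ≈ 28.2 kN

D = 28200 N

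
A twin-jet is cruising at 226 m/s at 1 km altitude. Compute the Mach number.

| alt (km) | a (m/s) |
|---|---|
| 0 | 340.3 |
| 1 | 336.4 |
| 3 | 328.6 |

M = 0.672

At 1 km, from the table: a = 336.4 m/s.
M = v/a = 226 / 336.4 = 0.672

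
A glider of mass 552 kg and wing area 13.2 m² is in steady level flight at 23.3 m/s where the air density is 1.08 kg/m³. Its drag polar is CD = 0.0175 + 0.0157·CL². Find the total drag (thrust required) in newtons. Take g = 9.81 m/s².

D = 187 N

In steady level flight, lift balances weight: W = mg = 552 × 9.81 = 5415.1 N.
q = ½ρv² = ½ × 1.08 × 23.3² = 293.2 Pa.
Required CL = L/(qS) = 5415.1/(293.2·13.2) = 1.399.
CD = 0.0175 + 0.0157 × 1.399² = 0.04824.
D = q·S·CD = 293.2 × 13.2 × 0.04824 = 186.7 N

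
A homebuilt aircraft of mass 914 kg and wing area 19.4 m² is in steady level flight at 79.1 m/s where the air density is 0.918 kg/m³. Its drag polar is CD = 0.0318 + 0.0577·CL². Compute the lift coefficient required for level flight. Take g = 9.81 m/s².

Level flight ⇒ L = W = m·g = 914 × 9.81 = 8966.3 N.
Dynamic pressure q = 0.5 × 0.918 × 79.1² = 2872 Pa.
CL = W/(q·S) = 8966.3 / (2872 × 19.4) = 0.1609.

CL = 0.161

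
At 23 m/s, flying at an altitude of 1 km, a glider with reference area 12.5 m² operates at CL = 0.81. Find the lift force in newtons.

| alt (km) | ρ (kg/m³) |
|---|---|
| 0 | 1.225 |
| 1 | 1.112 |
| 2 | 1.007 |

At 1 km, from the table: ρ = 1.112 kg/m³.
Dynamic pressure q = ½ρv² = ½ × 1.112 × 23² = 294.1 Pa.
L = q·S·CL = 294.1 × 12.5 × 0.81 = 2980 N

L = 2980 N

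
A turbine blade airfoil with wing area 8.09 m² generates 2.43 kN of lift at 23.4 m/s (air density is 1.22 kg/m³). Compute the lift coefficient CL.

From L = ½ρv²S·CL, rearranging gives CL = 2L/(ρv²S).
CL = 2 × 2430 / (1.22 × 23.4² × 8.09) = 0.899

CL = 0.899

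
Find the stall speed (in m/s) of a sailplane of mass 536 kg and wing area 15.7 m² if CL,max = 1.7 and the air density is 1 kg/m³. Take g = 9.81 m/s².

Stall occurs when L = W at CL,max. W = mg = 536 × 9.81 = 5258 N.
V_stall = √(2W/(ρ·S·CL,max)) = √(2 × 5258 / (1 × 15.7 × 1.7))
V_stall = √394 = 19.8 m/s

V_stall = 19.8 m/s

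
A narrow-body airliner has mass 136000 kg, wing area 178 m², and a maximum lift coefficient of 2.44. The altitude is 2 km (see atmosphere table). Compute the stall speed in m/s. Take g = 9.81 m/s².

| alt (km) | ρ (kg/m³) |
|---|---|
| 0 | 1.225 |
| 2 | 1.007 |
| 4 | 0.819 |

At 2 km, from the table: ρ = 1.007 kg/m³.
Weight W = mg = 136000 × 9.81 = 1.334×10^6 N.
V_stall = √(2W/(ρ·S·CL,max)) = √(2 × 1.334×10^6 / (1.007 × 178 × 2.44))
V_stall = √6101 = 78.1 m/s

V_stall = 78.1 m/s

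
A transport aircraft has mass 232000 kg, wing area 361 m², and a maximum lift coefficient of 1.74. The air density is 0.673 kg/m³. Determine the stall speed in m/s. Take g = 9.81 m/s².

V_stall = 104 m/s

Stall occurs when L = W at CL,max. W = mg = 232000 × 9.81 = 2.276×10^6 N.
V_stall = √(2W/(ρ·S·CL,max)) = √(2 × 2.276×10^6 / (0.673 × 361 × 1.74))
V_stall = √10770 = 104 m/s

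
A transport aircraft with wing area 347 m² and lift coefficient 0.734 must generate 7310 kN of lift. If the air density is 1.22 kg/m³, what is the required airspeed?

L = ½ρv²S·CL ⇒ v = √(2L/(ρ·S·CL))
v = √(2 × 7.31×10^6 / (1.22 × 347 × 0.734)) = √47050 = 217 m/s

v = 217 m/s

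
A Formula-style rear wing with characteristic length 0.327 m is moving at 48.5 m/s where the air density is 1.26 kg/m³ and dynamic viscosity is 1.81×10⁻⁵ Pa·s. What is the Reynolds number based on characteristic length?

Re = ρ·v·c/μ = 1.26 × 48.5 × 0.327 / (1.81×10⁻⁵) = 1.1×10^6

Re = 1.1×10^6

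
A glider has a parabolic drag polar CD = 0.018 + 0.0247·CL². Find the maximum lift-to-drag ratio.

For CD = CD0 + K·CL², (L/D)max occurs at CL* = √(CD0/K) and equals 1/(2√(K·CD0)).
(L/D)max = 1/(2√(0.0247 × 0.018)) = 1/(2 × 0.02109) = 23.7

(L/D)max = 23.7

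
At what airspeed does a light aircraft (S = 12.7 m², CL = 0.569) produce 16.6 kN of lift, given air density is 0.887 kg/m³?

L = ½ρv²S·CL ⇒ v = √(2L/(ρ·S·CL))
v = √(2 × 16600 / (0.887 × 12.7 × 0.569)) = √5180 = 72 m/s

v = 72 m/s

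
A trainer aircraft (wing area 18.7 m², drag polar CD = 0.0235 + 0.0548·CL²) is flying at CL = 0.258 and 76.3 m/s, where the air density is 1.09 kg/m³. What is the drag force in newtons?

D = 1610 N

CD = 0.0235 + 0.0548 × 0.258² = 0.02715
D = ½ρv²S·CD = ½ × 1.09 × 76.3² × 18.7 × 0.02715 = 1610 N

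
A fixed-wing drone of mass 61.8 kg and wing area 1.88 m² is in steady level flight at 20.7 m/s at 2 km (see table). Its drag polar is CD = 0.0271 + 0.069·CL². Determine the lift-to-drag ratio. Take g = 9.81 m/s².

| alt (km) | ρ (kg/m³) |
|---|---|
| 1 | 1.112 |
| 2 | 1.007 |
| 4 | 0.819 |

L/D = 8.25

At 2 km, from the table: ρ = 1.007 kg/m³.
Level flight ⇒ L = W = m·g = 61.8 × 9.81 = 606.26 N.
q = ½ρv² = ½ × 1.007 × 20.7² = 215.7 Pa.
Required CL = L/(qS) = 606.26/(215.7·1.88) = 1.495.
CD = 0.0271 + 0.069 × 1.495² = 0.1813.
L/D = CL/CD = 1.495 / 0.1813 = 8.25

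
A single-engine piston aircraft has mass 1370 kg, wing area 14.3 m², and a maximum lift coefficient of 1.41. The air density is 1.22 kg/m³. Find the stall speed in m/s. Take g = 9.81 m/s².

At stall, lift equals weight: L = W = m·g = 1370 × 9.81 = 13440 N.
V_stall = √(2W/(ρ·S·CL,max)) = √(2 × 13440 / (1.22 × 14.3 × 1.41))
V_stall = √1093 = 33.1 m/s

V_stall = 33.1 m/s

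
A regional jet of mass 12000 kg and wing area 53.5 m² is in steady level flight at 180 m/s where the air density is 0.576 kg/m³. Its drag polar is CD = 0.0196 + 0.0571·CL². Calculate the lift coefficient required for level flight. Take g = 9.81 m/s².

In steady level flight, lift balances weight: W = mg = 12000 × 9.81 = 1.1772×10^5 N.
Dynamic pressure q = 0.5 × 0.576 × 180² = 9331 Pa.
Required CL = L/(qS) = 1.1772×10^5/(9331·53.5) = 0.2358.

CL = 0.236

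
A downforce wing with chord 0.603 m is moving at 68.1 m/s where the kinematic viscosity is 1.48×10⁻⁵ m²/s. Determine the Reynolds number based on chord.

Re = v·c/ν = 68.1 × 0.603 / (1.48×10⁻⁵) = 2.77×10^6

Re = 2.77×10^6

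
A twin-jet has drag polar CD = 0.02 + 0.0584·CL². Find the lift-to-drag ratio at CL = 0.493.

L/D = 14.4

CD = 0.02 + 0.0584 × 0.493² = 0.03419
L/D = CL/CD = 0.493 / 0.03419 = 14.4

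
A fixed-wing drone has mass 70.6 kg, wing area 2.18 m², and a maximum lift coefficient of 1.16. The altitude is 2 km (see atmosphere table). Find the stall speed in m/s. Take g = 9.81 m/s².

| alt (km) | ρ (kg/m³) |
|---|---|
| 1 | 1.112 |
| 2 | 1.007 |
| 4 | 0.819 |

At 2 km, from the table: ρ = 1.007 kg/m³.
Stall occurs when L = W at CL,max. W = mg = 70.6 × 9.81 = 692.6 N.
V_stall = √(2W/(ρ·S·CL,max)) = √(2 × 692.6 / (1.007 × 2.18 × 1.16))
V_stall = √544 = 23.3 m/s

V_stall = 23.3 m/s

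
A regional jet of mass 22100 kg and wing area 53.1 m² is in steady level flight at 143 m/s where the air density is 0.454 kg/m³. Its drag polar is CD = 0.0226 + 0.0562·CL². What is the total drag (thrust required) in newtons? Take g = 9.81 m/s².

Level flight ⇒ L = W = m·g = 22100 × 9.81 = 2.168×10^5 N.
Dynamic pressure q = 0.5 × 0.454 × 143² = 4642 Pa.
Required CL = L/(qS) = 2.168×10^5/(4642·53.1) = 0.8796.
CD = 0.0226 + 0.0562 × 0.8796² = 0.06608.
D = q·S·CD = 4642 × 53.1 × 0.06608 = 16290 N

D = 16300 N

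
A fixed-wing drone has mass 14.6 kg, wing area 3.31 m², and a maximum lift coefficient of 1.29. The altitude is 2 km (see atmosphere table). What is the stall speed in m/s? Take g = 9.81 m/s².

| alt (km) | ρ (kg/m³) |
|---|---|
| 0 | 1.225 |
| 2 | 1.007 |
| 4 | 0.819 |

V_stall = 8.16 m/s

At 2 km, from the table: ρ = 1.007 kg/m³.
Stall occurs when L = W at CL,max. W = mg = 14.6 × 9.81 = 143.2 N.
From L = ½ρV²S·CL,max = W: V_stall = √(2W/(ρSCL,max)) = √(2·143.2/(1.007·3.31·1.29))
V_stall = √66.62 = 8.16 m/s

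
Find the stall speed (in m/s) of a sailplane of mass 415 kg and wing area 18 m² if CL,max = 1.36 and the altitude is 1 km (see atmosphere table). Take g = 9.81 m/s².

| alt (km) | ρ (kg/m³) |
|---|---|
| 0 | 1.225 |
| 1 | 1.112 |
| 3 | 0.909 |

At 1 km, from the table: ρ = 1.112 kg/m³.
At stall, lift equals weight: L = W = m·g = 415 × 9.81 = 4071 N.
From L = ½ρV²S·CL,max = W: V_stall = √(2W/(ρSCL,max)) = √(2·4071/(1.112·18·1.36))
V_stall = √299.1 = 17.3 m/s

V_stall = 17.3 m/s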